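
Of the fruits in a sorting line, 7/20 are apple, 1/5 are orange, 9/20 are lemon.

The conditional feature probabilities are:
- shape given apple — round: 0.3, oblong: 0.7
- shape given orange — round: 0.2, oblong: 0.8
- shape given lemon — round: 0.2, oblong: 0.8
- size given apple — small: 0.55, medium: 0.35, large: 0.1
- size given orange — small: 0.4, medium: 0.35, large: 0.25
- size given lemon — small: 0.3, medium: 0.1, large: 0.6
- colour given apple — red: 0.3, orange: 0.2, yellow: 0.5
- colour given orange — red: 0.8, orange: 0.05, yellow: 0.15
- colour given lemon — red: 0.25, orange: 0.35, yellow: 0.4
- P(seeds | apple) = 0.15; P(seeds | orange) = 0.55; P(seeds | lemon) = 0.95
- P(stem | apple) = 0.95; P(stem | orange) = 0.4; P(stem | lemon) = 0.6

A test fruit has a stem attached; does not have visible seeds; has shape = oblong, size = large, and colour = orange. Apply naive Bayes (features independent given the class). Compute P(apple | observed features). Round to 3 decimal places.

apple: 0.35 × 0.7 × 0.1 × 0.2 × (1−0.15) × 0.95 = 0.00395675
orange: 0.2 × 0.8 × 0.25 × 0.05 × (1−0.55) × 0.4 = 0.00036
lemon: 0.45 × 0.8 × 0.6 × 0.35 × (1−0.95) × 0.6 = 0.002268
P(apple | x) = 0.00395675 / 0.00658475 ≈ 0.601

0.601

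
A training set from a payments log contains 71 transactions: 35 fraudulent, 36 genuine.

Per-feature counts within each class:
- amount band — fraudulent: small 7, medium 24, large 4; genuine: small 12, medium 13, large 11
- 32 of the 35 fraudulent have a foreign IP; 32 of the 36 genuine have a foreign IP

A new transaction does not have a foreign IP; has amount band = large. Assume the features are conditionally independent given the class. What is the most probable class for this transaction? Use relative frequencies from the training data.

genuine

fraudulent: (35/71) × (4/35) × (3/35) ≈ 0.00482897
genuine: (36/71) × (11/36) × (4/36) ≈ 0.0172144
Highest score → genuine.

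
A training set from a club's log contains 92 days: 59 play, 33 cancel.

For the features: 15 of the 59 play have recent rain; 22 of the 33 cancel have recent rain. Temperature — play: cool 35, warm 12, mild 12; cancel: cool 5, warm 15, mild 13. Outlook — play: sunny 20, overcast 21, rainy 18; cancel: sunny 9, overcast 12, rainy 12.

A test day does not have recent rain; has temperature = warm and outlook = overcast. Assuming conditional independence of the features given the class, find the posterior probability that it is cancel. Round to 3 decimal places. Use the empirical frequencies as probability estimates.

play: (59/92) × (44/59) × (12/59) × (21/59) ≈ 0.0346227
cancel: (33/92) × (11/33) × (15/33) × (12/33) ≈ 0.0197628
P(cancel | x) = 0.0197628 / 0.0543855 ≈ 0.363

0.363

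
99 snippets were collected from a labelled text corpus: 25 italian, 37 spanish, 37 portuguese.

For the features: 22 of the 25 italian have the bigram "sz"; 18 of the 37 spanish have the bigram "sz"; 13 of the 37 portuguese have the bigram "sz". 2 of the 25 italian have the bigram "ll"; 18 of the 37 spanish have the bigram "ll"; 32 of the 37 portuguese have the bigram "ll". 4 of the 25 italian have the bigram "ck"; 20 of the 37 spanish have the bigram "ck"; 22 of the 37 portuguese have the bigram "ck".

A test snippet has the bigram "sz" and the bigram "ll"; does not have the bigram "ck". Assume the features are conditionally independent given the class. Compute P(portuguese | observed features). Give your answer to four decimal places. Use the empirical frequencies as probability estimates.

italian: (25/99) × (22/25) × (2/25) × (21/25) ≈ 0.0149333
spanish: (37/99) × (18/37) × (18/37) × (17/37) ≈ 0.0406401
portuguese: (37/99) × (13/37) × (32/37) × (15/37) ≈ 0.0460411
P(portuguese | x) = 0.0460411 / 0.1016145 ≈ 0.4531

0.4531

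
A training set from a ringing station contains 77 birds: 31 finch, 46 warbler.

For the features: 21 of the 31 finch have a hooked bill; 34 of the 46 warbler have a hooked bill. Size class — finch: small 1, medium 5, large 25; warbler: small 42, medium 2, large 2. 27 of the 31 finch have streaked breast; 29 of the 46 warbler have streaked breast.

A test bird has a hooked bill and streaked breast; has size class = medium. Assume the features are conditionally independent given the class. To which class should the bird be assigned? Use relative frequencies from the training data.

finch: (31/77) × (21/31) × (5/31) × (27/31) ≈ 0.0383124
warbler: (46/77) × (34/46) × (2/46) × (29/46) ≈ 0.0121032
Highest score → finch.

finch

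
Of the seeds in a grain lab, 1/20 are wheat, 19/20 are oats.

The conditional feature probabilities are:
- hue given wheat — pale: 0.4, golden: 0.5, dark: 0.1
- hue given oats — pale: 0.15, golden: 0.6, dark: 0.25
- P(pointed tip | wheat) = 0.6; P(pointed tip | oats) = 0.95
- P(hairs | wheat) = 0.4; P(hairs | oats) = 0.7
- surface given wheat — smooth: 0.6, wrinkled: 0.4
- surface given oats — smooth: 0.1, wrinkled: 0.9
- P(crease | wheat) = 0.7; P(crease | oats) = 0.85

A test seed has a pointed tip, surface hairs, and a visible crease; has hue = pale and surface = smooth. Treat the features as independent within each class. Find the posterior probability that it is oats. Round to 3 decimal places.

0.800

wheat: 0.05 × 0.4 × 0.6 × 0.4 × 0.6 × 0.7 = 0.002016
oats: 0.95 × 0.15 × 0.95 × 0.7 × 0.1 × 0.85 = 0.0080548125
P(oats | x) = 0.0080548125 / 0.0100708125 ≈ 0.800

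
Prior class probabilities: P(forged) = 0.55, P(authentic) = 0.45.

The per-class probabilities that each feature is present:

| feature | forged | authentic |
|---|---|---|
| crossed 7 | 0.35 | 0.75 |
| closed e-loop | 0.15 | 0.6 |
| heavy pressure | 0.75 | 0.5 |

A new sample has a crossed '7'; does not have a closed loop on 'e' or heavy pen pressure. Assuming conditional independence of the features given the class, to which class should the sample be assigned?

authentic

forged: 0.55 × 0.35 × (1−0.15) × (1−0.75) = 0.04090625
authentic: 0.45 × 0.75 × (1−0.6) × (1−0.5) = 0.0675
Highest score → authentic.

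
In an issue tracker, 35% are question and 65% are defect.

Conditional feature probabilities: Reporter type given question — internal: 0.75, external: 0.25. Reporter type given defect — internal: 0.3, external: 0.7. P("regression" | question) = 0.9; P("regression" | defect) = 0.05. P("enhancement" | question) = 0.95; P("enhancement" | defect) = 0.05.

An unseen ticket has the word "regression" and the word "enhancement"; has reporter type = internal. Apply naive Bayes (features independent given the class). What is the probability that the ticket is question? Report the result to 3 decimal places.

question: 0.35 × 0.75 × 0.9 × 0.95 = 0.2244375
defect: 0.65 × 0.3 × 0.05 × 0.05 = 0.0004875
P(question | x) = 0.2244375 / 0.224925 ≈ 0.998

0.998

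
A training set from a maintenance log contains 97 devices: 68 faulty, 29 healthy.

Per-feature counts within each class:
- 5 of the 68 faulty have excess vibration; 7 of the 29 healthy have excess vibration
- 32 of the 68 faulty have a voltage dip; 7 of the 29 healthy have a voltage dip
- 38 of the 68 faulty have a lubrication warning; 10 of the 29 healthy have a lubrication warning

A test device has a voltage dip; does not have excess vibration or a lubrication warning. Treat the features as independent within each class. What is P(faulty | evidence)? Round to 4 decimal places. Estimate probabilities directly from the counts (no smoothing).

0.7899

faulty: (68/97) × (63/68) × (32/68) × (30/68) ≈ 0.134841
healthy: (29/97) × (22/29) × (7/29) × (19/29) ≈ 0.035868
P(faulty | x) = 0.134841 / 0.170709 ≈ 0.7899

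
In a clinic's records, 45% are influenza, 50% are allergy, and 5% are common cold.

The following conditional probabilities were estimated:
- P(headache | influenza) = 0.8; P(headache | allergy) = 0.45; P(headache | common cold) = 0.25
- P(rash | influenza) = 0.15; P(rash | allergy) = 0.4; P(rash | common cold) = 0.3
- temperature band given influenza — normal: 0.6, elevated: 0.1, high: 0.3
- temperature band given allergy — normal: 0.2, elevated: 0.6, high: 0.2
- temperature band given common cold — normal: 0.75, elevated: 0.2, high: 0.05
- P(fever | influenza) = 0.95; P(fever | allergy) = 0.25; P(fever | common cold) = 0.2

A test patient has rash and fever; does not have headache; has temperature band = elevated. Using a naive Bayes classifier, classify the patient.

allergy

influenza: 0.45 × (1−0.8) × 0.15 × 0.1 × 0.95 = 0.0012825
allergy: 0.5 × (1−0.45) × 0.4 × 0.6 × 0.25 = 0.0165
common cold: 0.05 × (1−0.25) × 0.3 × 0.2 × 0.2 = 0.00045
Highest score → allergy.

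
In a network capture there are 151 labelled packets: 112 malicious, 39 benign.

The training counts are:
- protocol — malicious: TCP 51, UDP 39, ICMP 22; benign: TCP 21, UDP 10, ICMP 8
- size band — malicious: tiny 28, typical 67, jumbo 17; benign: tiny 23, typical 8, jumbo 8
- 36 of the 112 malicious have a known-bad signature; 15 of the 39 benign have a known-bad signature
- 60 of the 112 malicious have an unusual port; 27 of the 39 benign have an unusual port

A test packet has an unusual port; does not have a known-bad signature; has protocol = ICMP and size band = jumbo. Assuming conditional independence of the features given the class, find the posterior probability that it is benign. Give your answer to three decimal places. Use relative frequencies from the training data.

malicious: (112/151) × (22/112) × (17/112) × (76/112) × (60/112) ≈ 0.00803906
benign: (39/151) × (8/39) × (8/39) × (24/39) × (27/39) ≈ 0.00463003
P(benign | x) = 0.00463003 / 0.01266909 ≈ 0.365

0.365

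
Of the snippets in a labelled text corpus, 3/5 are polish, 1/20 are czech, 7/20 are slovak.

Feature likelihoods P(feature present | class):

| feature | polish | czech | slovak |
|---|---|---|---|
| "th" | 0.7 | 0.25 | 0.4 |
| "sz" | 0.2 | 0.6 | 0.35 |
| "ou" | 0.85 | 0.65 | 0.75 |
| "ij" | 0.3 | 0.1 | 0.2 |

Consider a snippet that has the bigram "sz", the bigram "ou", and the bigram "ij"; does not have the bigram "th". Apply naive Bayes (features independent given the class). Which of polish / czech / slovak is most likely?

polish: 0.6 × (1−0.7) × 0.2 × 0.85 × 0.3 = 0.00918
czech: 0.05 × (1−0.25) × 0.6 × 0.65 × 0.1 = 0.0014625
slovak: 0.35 × (1−0.4) × 0.35 × 0.75 × 0.2 = 0.011025
Highest score → slovak.

slovak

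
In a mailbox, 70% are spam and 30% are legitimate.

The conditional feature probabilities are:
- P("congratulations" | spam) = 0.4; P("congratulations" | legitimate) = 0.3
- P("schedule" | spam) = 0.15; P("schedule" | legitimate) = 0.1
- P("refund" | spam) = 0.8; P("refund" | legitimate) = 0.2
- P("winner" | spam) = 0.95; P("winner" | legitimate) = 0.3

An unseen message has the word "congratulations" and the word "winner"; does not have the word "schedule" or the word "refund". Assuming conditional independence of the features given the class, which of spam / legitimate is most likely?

spam

spam: 0.7 × 0.4 × (1−0.15) × (1−0.8) × 0.95 = 0.04522
legitimate: 0.3 × 0.3 × (1−0.1) × (1−0.2) × 0.3 = 0.01944
Highest score → spam.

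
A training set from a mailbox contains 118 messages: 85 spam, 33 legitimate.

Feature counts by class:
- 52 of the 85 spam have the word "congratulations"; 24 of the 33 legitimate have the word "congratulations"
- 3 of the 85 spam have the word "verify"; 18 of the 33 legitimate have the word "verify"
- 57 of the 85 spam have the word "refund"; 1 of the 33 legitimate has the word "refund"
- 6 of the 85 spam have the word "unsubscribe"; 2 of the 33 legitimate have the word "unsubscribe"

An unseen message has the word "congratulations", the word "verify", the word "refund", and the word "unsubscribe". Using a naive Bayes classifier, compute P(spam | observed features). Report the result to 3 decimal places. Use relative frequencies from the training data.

0.783

spam: (85/118) × (52/85) × (3/85) × (57/85) × (6/85) ≈ 0.000736227
legitimate: (33/118) × (24/33) × (18/33) × (1/33) × (2/33) ≈ 0.000203746
P(spam | x) = 0.000736227 / 0.000939973 ≈ 0.783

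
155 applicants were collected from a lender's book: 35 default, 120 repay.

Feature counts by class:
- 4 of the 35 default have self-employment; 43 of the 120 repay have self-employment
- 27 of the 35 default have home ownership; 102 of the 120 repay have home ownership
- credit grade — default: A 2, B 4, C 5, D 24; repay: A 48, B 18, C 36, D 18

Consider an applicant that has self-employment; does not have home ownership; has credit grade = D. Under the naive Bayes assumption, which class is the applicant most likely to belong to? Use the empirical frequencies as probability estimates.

repay

default: (35/155) × (4/35) × (8/35) × (24/35) ≈ 0.00404477
repay: (120/155) × (43/120) × (18/120) × (18/120) ≈ 0.00624194
Highest score → repay.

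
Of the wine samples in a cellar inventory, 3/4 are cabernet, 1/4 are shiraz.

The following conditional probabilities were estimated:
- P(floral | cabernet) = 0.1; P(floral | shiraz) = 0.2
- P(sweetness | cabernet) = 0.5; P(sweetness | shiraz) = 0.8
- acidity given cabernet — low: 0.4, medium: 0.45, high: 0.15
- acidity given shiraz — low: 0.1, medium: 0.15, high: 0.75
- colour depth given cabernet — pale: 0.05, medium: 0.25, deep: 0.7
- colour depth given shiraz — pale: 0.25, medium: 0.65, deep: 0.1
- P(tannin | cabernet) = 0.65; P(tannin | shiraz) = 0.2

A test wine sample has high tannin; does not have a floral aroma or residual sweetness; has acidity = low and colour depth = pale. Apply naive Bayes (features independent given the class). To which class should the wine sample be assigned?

cabernet: 0.75 × (1−0.1) × (1−0.5) × 0.4 × 0.05 × 0.65 = 0.0043875
shiraz: 0.25 × (1−0.2) × (1−0.8) × 0.1 × 0.25 × 0.2 = 0.0002
Highest score → cabernet.

cabernet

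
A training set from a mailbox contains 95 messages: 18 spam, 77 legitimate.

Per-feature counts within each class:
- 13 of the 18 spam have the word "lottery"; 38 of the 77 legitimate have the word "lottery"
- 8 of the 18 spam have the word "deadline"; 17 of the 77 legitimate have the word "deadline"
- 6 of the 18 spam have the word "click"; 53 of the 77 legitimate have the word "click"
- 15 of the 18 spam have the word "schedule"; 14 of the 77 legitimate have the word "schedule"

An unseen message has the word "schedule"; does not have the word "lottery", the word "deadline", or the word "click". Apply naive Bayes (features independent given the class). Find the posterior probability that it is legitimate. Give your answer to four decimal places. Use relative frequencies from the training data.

spam: (18/95) × (5/18) × (10/18) × (12/18) × (15/18) ≈ 0.0162443
legitimate: (77/95) × (39/77) × (60/77) × (24/77) × (14/77) ≈ 0.0181284
P(legitimate | x) = 0.0181284 / 0.0343727 ≈ 0.5274

0.5274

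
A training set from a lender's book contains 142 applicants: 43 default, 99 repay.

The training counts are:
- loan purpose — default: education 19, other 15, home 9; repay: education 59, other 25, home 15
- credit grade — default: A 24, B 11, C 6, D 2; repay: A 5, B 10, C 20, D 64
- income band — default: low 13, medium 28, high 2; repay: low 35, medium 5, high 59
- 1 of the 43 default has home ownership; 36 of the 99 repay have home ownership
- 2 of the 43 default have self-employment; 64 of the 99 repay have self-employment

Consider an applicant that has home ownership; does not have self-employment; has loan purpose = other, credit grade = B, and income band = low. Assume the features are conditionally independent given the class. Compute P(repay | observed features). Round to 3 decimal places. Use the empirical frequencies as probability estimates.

default: (43/142) × (15/43) × (11/43) × (13/43) × (1/43) × (41/43) ≈ 0.000181154
repay: (99/142) × (25/99) × (10/99) × (35/99) × (36/99) × (35/99) ≈ 0.000808257
P(repay | x) = 0.000808257 / 0.000989411 ≈ 0.817

0.817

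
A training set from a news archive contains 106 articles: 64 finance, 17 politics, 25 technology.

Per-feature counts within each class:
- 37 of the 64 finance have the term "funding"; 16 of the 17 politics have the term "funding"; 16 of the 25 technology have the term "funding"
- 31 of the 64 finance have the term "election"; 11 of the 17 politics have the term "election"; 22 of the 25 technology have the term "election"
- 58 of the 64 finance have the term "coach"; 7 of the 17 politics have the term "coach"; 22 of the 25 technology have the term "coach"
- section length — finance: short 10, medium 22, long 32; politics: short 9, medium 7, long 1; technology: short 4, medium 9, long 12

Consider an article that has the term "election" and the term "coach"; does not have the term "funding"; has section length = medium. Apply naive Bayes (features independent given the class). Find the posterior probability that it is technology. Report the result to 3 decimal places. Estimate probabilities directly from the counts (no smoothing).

0.375

finance: (64/106) × (27/64) × (31/64) × (58/64) × (22/64) ≈ 0.0384353
politics: (17/106) × (1/17) × (11/17) × (7/17) × (7/17) ≈ 0.00103499
technology: (25/106) × (9/25) × (22/25) × (22/25) × (9/25) ≈ 0.0236703
P(technology | x) = 0.0236703 / 0.06314059 ≈ 0.375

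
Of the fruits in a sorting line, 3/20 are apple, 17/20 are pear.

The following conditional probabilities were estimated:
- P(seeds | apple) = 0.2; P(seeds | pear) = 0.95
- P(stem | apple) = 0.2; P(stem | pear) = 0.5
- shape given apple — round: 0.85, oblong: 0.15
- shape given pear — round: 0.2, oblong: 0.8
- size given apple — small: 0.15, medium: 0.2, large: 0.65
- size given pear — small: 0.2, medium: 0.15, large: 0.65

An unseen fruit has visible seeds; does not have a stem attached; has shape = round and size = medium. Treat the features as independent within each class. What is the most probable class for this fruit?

pear

apple: 0.15 × 0.2 × (1−0.2) × 0.85 × 0.2 = 0.00408
pear: 0.85 × 0.95 × (1−0.5) × 0.2 × 0.15 = 0.0121125
Highest score → pear.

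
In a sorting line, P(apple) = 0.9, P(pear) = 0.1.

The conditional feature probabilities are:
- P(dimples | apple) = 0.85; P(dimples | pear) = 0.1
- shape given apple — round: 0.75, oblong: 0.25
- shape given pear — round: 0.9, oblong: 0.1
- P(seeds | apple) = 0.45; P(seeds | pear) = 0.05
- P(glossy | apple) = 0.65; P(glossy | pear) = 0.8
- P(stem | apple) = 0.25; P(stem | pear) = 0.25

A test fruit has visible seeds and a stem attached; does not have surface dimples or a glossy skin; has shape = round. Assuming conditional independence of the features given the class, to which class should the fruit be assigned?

apple

apple: 0.9 × (1−0.85) × 0.75 × 0.45 × (1−0.65) × 0.25 = 0.00398671875
pear: 0.1 × (1−0.1) × 0.9 × 0.05 × (1−0.8) × 0.25 = 0.0002025
Highest score → apple.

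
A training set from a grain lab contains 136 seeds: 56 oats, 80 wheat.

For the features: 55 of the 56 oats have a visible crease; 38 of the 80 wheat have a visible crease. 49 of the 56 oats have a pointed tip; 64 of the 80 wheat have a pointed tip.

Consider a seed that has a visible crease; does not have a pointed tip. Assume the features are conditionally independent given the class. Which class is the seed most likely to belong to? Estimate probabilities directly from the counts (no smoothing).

wheat

oats: (56/136) × (55/56) × (7/56) ≈ 0.0505515
wheat: (80/136) × (38/80) × (16/80) ≈ 0.0558824
Highest score → wheat.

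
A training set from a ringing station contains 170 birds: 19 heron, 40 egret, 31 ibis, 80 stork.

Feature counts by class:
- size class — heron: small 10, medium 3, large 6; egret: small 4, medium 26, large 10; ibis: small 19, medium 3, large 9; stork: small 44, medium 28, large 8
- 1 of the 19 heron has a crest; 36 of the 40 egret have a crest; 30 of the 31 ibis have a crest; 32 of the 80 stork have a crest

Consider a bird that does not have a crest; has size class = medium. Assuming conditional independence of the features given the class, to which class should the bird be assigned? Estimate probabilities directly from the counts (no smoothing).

heron: (19/170) × (3/19) × (18/19) ≈ 0.0167183
egret: (40/170) × (26/40) × (4/40) ≈ 0.0152941
ibis: (31/170) × (3/31) × (1/31) ≈ 0.00056926
stork: (80/170) × (28/80) × (48/80) ≈ 0.0988235
Highest score → stork.

stork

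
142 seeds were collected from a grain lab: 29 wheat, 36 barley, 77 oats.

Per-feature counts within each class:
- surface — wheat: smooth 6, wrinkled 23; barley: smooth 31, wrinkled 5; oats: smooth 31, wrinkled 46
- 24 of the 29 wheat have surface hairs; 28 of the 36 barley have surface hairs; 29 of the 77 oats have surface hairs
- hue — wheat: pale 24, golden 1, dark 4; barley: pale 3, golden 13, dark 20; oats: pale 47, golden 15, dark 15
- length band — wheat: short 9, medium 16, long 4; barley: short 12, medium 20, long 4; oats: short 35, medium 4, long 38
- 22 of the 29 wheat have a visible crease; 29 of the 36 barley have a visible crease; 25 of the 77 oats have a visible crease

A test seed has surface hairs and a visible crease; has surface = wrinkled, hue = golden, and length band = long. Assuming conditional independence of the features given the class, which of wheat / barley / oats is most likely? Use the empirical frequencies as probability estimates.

wheat: (29/142) × (23/29) × (24/29) × (1/29) × (4/29) × (22/29) ≈ 0.000483661
barley: (36/142) × (5/36) × (28/36) × (13/36) × (4/36) × (29/36) ≈ 0.000885179
oats: (77/142) × (46/77) × (29/77) × (15/77) × (38/77) × (25/77) ≈ 0.0038082
Highest score → oats.

oats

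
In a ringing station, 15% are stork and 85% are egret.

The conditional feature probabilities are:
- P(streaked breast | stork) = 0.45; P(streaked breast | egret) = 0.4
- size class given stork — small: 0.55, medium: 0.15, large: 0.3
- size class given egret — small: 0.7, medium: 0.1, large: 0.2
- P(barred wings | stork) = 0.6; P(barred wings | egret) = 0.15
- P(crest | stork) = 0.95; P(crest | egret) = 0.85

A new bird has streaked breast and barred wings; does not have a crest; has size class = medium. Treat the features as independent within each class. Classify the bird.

stork: 0.15 × 0.45 × 0.15 × 0.6 × (1−0.95) = 0.00030375
egret: 0.85 × 0.4 × 0.1 × 0.15 × (1−0.85) = 0.000765
Highest score → egret.

egret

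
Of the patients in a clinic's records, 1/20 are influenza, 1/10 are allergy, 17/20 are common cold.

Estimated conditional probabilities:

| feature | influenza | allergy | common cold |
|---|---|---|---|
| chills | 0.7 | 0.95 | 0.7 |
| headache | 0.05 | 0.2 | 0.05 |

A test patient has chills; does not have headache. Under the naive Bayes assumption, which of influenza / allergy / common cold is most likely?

influenza: 0.05 × 0.7 × (1−0.05) = 0.03325
allergy: 0.1 × 0.95 × (1−0.2) = 0.076
common cold: 0.85 × 0.7 × (1−0.05) = 0.56525
Highest score → common cold.

common cold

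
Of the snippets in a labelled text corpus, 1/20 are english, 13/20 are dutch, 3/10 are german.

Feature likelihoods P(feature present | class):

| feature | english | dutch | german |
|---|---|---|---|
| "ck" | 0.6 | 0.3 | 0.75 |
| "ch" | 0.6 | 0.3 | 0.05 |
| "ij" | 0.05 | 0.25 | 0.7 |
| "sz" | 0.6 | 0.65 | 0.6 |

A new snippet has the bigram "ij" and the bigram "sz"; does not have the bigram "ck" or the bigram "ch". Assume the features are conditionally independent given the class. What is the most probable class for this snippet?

english: 0.05 × (1−0.6) × (1−0.6) × 0.05 × 0.6 = 0.00024
dutch: 0.65 × (1−0.3) × (1−0.3) × 0.25 × 0.65 = 0.05175625
german: 0.3 × (1−0.75) × (1−0.05) × 0.7 × 0.6 = 0.029925
Highest score → dutch.

dutch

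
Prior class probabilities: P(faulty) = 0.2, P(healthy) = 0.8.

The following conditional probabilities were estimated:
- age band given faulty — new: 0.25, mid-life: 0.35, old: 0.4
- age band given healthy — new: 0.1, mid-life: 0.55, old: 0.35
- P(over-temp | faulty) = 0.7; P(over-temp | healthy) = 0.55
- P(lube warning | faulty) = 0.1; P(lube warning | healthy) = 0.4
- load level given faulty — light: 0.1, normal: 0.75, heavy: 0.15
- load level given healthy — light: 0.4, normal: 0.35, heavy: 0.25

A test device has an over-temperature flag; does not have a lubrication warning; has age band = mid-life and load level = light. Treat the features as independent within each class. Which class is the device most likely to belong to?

healthy

faulty: 0.2 × 0.35 × 0.7 × (1−0.1) × 0.1 = 0.00441
healthy: 0.8 × 0.55 × 0.55 × (1−0.4) × 0.4 = 0.05808
Highest score → healthy.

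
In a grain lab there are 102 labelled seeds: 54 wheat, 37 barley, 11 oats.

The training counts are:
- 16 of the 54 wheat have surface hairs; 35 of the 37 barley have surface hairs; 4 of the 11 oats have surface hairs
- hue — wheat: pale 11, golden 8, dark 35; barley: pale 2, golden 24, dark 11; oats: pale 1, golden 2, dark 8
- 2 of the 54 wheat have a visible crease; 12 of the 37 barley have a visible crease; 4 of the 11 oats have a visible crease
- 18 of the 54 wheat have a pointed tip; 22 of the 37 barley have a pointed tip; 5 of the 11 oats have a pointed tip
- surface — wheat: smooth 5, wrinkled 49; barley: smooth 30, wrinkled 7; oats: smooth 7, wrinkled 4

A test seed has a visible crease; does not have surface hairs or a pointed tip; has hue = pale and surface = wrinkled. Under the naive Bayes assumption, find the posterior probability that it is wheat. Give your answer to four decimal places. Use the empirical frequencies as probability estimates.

0.7812

wheat: (54/102) × (38/54) × (11/54) × (2/54) × (36/54) × (49/54) ≈ 0.00170032
barley: (37/102) × (2/37) × (2/37) × (12/37) × (15/37) × (7/37) ≈ 0.0000263647
oats: (11/102) × (7/11) × (1/11) × (4/11) × (6/11) × (4/11) ≈ 0.000449985
P(wheat | x) = 0.00170032 / 0.0021766697 ≈ 0.7812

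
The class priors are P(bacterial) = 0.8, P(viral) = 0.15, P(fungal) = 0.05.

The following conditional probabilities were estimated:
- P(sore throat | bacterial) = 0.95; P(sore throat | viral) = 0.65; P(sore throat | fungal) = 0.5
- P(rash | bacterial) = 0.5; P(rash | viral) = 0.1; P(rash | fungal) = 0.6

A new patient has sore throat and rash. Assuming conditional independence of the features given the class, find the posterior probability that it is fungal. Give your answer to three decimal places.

bacterial: 0.8 × 0.95 × 0.5 = 0.38
viral: 0.15 × 0.65 × 0.1 = 0.00975
fungal: 0.05 × 0.5 × 0.6 = 0.015
P(fungal | x) = 0.015 / 0.40475 ≈ 0.037

0.037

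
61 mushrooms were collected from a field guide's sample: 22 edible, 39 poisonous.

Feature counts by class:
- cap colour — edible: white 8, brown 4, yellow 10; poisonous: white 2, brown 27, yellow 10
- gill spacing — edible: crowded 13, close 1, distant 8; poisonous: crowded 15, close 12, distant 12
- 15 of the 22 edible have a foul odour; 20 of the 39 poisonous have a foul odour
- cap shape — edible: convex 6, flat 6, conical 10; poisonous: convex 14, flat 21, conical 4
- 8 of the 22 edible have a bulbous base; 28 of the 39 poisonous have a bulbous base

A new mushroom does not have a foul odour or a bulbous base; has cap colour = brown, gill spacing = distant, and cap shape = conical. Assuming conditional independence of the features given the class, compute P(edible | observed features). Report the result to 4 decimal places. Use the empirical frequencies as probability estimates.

edible: (22/61) × (4/22) × (8/22) × (7/22) × (10/22) × (14/22) ≈ 0.0021946
poisonous: (39/61) × (27/39) × (12/39) × (19/39) × (4/39) × (11/39) ≈ 0.00191939
P(edible | x) = 0.0021946 / 0.00411399 ≈ 0.5334

0.5334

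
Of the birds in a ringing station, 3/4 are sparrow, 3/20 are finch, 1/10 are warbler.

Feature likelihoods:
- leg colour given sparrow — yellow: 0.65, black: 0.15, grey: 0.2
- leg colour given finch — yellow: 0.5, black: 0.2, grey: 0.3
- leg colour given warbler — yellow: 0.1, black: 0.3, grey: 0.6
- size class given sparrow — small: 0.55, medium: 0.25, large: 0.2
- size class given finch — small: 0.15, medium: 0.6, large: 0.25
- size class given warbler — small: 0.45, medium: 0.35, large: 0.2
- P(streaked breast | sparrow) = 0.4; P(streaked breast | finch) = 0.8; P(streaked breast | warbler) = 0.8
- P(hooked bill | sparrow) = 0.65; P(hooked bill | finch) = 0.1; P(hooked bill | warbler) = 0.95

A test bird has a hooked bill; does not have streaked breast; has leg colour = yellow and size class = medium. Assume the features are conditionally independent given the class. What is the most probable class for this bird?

sparrow: 0.75 × 0.65 × 0.25 × (1−0.4) × 0.65 = 0.04753125
finch: 0.15 × 0.5 × 0.6 × (1−0.8) × 0.1 = 0.0009
warbler: 0.1 × 0.1 × 0.35 × (1−0.8) × 0.95 = 0.000665
Highest score → sparrow.

sparrow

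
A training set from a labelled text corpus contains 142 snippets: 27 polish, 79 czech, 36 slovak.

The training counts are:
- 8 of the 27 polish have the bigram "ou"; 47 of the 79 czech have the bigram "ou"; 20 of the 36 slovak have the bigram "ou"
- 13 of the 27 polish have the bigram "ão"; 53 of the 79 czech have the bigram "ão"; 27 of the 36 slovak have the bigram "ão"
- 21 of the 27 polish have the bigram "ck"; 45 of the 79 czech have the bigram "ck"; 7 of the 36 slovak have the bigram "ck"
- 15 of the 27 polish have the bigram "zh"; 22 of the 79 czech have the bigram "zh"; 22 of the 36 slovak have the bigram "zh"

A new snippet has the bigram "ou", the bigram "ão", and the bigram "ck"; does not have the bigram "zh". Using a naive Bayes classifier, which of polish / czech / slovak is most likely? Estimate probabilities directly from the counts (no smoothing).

polish: (27/142) × (8/27) × (13/27) × (21/27) × (12/27) ≈ 0.00937679
czech: (79/142) × (47/79) × (53/79) × (45/79) × (57/79) ≈ 0.0912623
slovak: (36/142) × (20/36) × (27/36) × (7/36) × (14/36) ≈ 0.00798774
Highest score → czech.

czech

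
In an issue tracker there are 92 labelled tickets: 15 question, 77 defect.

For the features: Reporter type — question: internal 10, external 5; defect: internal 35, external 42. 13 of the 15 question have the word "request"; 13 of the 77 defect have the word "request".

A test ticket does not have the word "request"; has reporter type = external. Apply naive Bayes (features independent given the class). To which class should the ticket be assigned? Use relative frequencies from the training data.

question: (15/92) × (5/15) × (2/15) ≈ 0.00724638
defect: (77/92) × (42/77) × (64/77) ≈ 0.379447
Highest score → defect.

defect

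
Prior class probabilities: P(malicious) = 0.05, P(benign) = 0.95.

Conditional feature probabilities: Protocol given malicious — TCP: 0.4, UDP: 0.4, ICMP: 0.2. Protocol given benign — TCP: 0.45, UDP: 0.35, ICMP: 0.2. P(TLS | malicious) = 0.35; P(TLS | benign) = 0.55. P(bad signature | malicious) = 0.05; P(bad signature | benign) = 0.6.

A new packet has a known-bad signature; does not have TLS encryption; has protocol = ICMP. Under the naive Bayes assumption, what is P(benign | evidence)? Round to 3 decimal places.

malicious: 0.05 × 0.2 × (1−0.35) × 0.05 = 0.000325
benign: 0.95 × 0.2 × (1−0.55) × 0.6 = 0.0513
P(benign | x) = 0.0513 / 0.051625 ≈ 0.994

0.994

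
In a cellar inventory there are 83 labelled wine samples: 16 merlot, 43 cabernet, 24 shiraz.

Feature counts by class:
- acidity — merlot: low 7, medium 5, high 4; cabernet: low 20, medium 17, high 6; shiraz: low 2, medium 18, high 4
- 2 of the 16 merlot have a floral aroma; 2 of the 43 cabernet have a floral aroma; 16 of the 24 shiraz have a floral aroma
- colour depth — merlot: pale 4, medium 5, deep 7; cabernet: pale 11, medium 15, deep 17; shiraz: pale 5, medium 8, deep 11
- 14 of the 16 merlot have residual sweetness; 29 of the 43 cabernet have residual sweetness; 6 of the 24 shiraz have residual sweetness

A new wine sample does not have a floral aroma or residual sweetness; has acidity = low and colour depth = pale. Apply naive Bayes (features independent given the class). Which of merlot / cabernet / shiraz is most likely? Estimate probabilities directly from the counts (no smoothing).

cabernet

merlot: (16/83) × (7/16) × (14/16) × (4/16) × (2/16) ≈ 0.0023061
cabernet: (43/83) × (20/43) × (41/43) × (11/43) × (14/43) ≈ 0.019136
shiraz: (24/83) × (2/24) × (8/24) × (5/24) × (18/24) ≈ 0.00125502
Highest score → cabernet.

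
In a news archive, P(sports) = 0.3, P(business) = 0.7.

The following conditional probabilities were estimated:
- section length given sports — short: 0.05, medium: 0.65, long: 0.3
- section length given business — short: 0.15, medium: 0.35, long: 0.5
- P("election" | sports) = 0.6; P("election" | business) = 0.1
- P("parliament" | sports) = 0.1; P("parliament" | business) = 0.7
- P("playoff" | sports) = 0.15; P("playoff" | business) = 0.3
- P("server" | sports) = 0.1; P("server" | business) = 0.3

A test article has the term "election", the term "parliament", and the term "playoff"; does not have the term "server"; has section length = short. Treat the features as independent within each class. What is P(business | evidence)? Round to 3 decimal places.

0.927

sports: 0.3 × 0.05 × 0.6 × 0.1 × 0.15 × (1−0.1) = 0.0001215
business: 0.7 × 0.15 × 0.1 × 0.7 × 0.3 × (1−0.3) = 0.0015435
P(business | x) = 0.0015435 / 0.001665 ≈ 0.927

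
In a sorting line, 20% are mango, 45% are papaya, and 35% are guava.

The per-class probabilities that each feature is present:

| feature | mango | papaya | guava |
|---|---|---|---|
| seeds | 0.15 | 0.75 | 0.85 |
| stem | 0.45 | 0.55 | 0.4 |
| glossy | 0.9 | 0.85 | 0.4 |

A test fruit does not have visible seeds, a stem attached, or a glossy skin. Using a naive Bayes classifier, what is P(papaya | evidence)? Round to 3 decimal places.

mango: 0.2 × (1−0.15) × (1−0.45) × (1−0.9) = 0.00935
papaya: 0.45 × (1−0.75) × (1−0.55) × (1−0.85) = 0.00759375
guava: 0.35 × (1−0.85) × (1−0.4) × (1−0.4) = 0.0189
P(papaya | x) = 0.00759375 / 0.03584375 ≈ 0.212

0.212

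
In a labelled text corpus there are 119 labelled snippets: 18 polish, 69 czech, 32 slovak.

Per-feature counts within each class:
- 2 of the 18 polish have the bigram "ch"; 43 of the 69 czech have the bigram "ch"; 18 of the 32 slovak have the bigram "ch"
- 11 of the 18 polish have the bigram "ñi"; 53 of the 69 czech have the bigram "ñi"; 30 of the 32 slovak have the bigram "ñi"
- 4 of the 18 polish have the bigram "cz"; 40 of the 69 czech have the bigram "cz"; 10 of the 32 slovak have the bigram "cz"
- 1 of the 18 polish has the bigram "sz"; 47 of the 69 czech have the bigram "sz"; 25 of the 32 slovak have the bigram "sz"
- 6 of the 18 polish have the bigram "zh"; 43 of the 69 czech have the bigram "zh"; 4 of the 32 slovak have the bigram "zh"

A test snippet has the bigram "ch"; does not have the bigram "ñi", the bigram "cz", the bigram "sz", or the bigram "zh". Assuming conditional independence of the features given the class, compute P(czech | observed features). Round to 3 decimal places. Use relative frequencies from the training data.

0.488

polish: (18/119) × (2/18) × (7/18) × (14/18) × (17/18) × (12/18) ≈ 0.00320073
czech: (69/119) × (43/69) × (16/69) × (29/69) × (22/69) × (26/69) ≈ 0.00423096
slovak: (32/119) × (18/32) × (2/32) × (22/32) × (7/32) × (28/32) ≈ 0.00124404
P(czech | x) = 0.00423096 / 0.00867573 ≈ 0.488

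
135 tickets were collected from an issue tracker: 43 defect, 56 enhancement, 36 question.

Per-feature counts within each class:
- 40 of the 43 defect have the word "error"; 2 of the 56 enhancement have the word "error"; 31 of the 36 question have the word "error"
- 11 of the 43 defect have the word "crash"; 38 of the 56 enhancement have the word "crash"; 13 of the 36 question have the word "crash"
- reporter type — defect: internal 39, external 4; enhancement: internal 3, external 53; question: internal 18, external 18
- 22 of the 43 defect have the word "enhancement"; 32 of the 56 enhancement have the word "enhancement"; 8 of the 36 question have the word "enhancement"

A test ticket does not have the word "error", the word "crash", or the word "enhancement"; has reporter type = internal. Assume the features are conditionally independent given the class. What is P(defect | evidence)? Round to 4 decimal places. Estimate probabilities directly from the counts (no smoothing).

0.3761

defect: (43/135) × (3/43) × (32/43) × (39/43) × (21/43) ≈ 0.00732514
enhancement: (56/135) × (54/56) × (18/56) × (3/56) × (24/56) ≈ 0.0029519
question: (36/135) × (5/36) × (23/36) × (18/36) × (28/36) ≈ 0.0092021
P(defect | x) = 0.00732514 / 0.01947914 ≈ 0.3761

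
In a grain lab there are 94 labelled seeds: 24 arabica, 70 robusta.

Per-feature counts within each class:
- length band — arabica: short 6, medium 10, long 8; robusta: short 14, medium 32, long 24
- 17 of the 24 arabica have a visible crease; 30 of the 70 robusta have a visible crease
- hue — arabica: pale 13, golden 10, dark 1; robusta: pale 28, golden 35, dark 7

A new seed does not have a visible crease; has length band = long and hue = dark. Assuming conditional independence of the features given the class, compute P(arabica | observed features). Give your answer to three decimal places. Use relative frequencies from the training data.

arabica: (24/94) × (8/24) × (7/24) × (1/24) ≈ 0.00103428
robusta: (70/94) × (24/70) × (40/70) × (7/70) ≈ 0.0145897
P(arabica | x) = 0.00103428 / 0.01562398 ≈ 0.066

0.066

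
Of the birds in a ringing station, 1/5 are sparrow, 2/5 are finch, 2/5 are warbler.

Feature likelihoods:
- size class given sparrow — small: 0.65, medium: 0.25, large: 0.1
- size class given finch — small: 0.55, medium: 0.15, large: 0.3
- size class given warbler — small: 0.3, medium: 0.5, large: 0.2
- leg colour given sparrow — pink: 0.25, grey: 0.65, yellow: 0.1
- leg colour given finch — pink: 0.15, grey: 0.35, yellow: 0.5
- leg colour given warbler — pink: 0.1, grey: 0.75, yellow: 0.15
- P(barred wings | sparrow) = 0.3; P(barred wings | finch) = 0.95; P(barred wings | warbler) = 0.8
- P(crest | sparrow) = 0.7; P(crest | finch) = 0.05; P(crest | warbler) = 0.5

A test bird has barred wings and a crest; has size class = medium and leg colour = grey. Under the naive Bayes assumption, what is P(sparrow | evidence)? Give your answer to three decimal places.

0.101

sparrow: 0.2 × 0.25 × 0.65 × 0.3 × 0.7 = 0.006825
finch: 0.4 × 0.15 × 0.35 × 0.95 × 0.05 = 0.0009975
warbler: 0.4 × 0.5 × 0.75 × 0.8 × 0.5 = 0.06
P(sparrow | x) = 0.006825 / 0.0678225 ≈ 0.101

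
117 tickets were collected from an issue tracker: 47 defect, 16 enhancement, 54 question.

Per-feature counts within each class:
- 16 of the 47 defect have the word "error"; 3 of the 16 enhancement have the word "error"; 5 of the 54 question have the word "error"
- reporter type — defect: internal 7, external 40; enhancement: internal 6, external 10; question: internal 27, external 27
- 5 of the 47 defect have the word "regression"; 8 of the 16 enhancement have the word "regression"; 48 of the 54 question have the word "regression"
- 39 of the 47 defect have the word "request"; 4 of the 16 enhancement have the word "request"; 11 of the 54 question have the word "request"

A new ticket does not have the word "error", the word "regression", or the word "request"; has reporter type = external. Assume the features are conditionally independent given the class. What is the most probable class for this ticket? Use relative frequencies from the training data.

defect: (47/117) × (31/47) × (40/47) × (42/47) × (8/47) ≈ 0.034299
enhancement: (16/117) × (13/16) × (10/16) × (8/16) × (12/16) ≈ 0.0260417
question: (54/117) × (49/54) × (27/54) × (6/54) × (43/54) ≈ 0.0185273
Highest score → defect.

defect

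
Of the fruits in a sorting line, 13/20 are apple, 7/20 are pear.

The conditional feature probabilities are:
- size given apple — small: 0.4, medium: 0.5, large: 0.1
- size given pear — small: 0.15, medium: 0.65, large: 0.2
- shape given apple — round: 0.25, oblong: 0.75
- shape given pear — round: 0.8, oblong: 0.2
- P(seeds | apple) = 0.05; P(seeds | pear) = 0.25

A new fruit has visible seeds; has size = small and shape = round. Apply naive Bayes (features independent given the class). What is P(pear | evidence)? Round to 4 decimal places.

0.7636

apple: 0.65 × 0.4 × 0.25 × 0.05 = 0.00325
pear: 0.35 × 0.15 × 0.8 × 0.25 = 0.0105
P(pear | x) = 0.0105 / 0.01375 ≈ 0.7636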